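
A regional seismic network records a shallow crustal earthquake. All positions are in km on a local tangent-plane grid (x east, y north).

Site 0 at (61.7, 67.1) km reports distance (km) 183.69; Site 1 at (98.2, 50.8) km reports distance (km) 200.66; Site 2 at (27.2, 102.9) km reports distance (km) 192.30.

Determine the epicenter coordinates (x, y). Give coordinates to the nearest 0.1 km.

(-65.1, -65.8)

Circle about each station: (x − 61.7)² + (y − 67.1)² = 183.69²; (x − 98.2)² + (y − 50.8)² = 200.66²; (x − 27.2)² + (y − 102.9)² = 192.30².
Subtracting the Site 0 equation from the Site 1 and Site 2 equations removes the quadratic terms:
73.0 x − 32.6 y = -2607.84
-69.0 x + 71.6 y = -218.32
Solving the 2×2 system: x ≈ -65.1, y ≈ -65.8 km.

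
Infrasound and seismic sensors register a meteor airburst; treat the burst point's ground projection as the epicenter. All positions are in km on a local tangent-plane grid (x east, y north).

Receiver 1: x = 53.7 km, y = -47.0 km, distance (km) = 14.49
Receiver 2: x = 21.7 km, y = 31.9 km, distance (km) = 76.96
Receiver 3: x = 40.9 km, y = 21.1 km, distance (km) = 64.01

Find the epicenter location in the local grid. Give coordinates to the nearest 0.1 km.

x ≈ 39.8 km, y ≈ -42.9 km

Circle about each station: (x − 53.7)² + (y + 47.0)² = 14.49²; (x − 21.7)² + (y − 31.9)² = 76.96²; (x − 40.9)² + (y − 21.1)² = 64.01².
Subtracting the Receiver 1 equation from the Receiver 2 and Receiver 3 equations removes the quadratic terms:
-64.0 x + 157.8 y = -9317.07
-25.6 x + 136.2 y = -6861.99
Solving the 2×2 system: x ≈ 39.8, y ≈ -42.9 km.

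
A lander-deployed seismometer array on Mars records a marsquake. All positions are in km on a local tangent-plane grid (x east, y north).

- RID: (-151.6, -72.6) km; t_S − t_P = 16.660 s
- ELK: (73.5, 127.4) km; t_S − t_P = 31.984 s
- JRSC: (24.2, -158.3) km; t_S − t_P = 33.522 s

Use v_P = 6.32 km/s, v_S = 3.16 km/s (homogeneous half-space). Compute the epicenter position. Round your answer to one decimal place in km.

x ≈ -95.5 km, y ≈ 16.5 km

Distance from S−P lag: d = Δt · v_P v_S / (v_P − v_S) = Δt · (6.32·3.16)/(6.32−3.16) ≈ 6.3200·Δt.
So d_RID = 105.29, d_ELK = 202.14, d_JRSC = 211.86 km.
Circle about each station: (x + 151.6)² + (y + 72.6)² = 105.29²; (x − 73.5)² + (y − 127.4)² = 202.14²; (x − 24.2)² + (y + 158.3)² = 211.86².
Subtracting the RID equation from the ELK and JRSC equations removes the quadratic terms:
450.2 x + 400.0 y = -36394.91
351.6 x − 171.4 y = -36407.47
Solving the 2×2 system: x ≈ -95.5, y ≈ 16.5 km.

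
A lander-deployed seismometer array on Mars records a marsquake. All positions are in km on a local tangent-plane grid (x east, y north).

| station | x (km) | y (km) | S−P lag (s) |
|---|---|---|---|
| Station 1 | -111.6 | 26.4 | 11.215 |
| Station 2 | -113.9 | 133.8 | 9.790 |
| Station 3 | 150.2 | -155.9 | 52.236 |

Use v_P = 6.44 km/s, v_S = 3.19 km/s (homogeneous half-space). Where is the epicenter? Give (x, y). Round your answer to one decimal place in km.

(-74.0, 86.5)

Distance from S−P lag: d = Δt · v_P v_S / (v_P − v_S) = Δt · (6.44·3.19)/(6.44−3.19) ≈ 6.3211·Δt.
So d_Station 1 = 70.89, d_Station 2 = 61.88, d_Station 3 = 330.19 km.
Circle about each station: (x + 111.6)² + (y − 26.4)² = 70.89²; (x + 113.9)² + (y − 133.8)² = 61.88²; (x − 150.2)² + (y + 155.9)² = 330.19².
Subtracting the Station 1 equation from the Station 2 and Station 3 equations removes the quadratic terms:
-4.6 x + 214.8 y = 18920.39
523.6 x − 364.6 y = -70286.71
Solving the 2×2 system: x ≈ -74.0, y ≈ 86.5 km.
Check against Station 1 (with the unrounded x, y): √((x + 111.6)²+(y − 26.4)²) = 70.89 ≈ 70.89 km. ✓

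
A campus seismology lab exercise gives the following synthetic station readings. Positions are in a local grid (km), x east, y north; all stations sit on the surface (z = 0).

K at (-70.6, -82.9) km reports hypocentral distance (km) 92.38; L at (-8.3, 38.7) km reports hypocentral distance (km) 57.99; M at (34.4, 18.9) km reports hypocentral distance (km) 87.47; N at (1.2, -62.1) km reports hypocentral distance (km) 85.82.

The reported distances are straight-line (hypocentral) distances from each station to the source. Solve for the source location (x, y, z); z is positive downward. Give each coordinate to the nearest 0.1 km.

Each station gives a sphere (x−x_i)² + (y−y_i)² + z² = d_i² (stations at z=0).
Subtracting the K sphere from L and M: z² cancels, leaving linear equations in x and y:
124.6 x + 243.2 y = -5118.97
210.0 x + 203.6 y = -9433.14
Solving: x ≈ -48.706, y ≈ 3.906 km (keep extra digits for the depth step; rounded: -48.7, 3.9).
Then from the K sphere: z² = 92.38² − (x + 70.6)² − (y + 82.9)² with x = -48.706, y = 3.906, so z ≈ 22.791 ≈ 22.8 km.

(-48.7, 3.9, 22.8)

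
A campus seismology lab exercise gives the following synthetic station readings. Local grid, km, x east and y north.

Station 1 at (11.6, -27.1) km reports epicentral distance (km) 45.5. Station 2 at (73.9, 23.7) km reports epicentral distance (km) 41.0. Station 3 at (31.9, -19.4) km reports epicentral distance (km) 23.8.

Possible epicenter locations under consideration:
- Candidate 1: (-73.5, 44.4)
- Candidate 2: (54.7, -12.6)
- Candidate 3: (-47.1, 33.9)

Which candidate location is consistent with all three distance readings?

Candidate 2

For each candidate, compare |candidate − station| to the reported distance:
Candidate 1: residuals Station 1 65.6, Station 2 107.8, Station 3 99.4 → max 107.8 km
Candidate 2: residuals Station 1 0.0, Station 2 0.1, Station 3 0.0 → max 0.1 km
Candidate 3: residuals Station 1 39.2, Station 2 80.4, Station 3 71.5 → max 80.4 km
Only Candidate 2 has all residuals ≈ 0.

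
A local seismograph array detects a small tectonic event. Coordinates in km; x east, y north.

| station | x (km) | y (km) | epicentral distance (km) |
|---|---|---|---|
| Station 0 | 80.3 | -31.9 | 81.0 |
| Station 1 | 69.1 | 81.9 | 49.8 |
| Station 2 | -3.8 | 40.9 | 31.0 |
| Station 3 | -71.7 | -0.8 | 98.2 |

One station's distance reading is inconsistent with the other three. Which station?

Station 1

Solve using three stations at a time. Using Station 0, Station 2, Station 3 (subtract circle equations pairwise → linear system) gives (x, y) ≈ (23.0, 25.3).
Distances from that point to each station vs reported:
  Station 0: calculated 81.0 vs reported 81.0 → residual 0.0 km
  Station 1: calculated 73.0 vs reported 49.8 → residual 23.2 km
  Station 2: calculated 31.0 vs reported 31.0 → residual 0.0 km
  Station 3: calculated 98.2 vs reported 98.2 → residual 0.0 km
Station 0, Station 2, Station 3 are mutually consistent (residuals ≈ 0); Station 1 is off by 23.2 km.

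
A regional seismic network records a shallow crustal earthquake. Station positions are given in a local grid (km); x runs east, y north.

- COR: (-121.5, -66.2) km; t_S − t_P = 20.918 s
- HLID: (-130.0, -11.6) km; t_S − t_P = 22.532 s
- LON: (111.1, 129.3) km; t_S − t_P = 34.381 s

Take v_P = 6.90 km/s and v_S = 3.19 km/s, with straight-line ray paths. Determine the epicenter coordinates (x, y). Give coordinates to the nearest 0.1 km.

Distance from S−P lag: d = Δt · v_P v_S / (v_P − v_S) = Δt · (6.90·3.19)/(6.90−3.19) ≈ 5.9329·Δt.
So d_COR = 124.10, d_HLID = 133.68, d_LON = 203.98 km.
Circle about each station: (x + 121.5)² + (y + 66.2)² = 124.10²; (x + 130.0)² + (y + 11.6)² = 133.68²; (x − 111.1)² + (y − 129.3)² = 203.98².
Subtracting the COR equation from the HLID and LON equations removes the quadratic terms:
-17.0 x + 109.2 y = -4579.66
465.2 x + 391.0 y = -16290.02
Solving the 2×2 system: x ≈ 0.2, y ≈ -41.9 km.

x ≈ 0.2 km, y ≈ -41.9 km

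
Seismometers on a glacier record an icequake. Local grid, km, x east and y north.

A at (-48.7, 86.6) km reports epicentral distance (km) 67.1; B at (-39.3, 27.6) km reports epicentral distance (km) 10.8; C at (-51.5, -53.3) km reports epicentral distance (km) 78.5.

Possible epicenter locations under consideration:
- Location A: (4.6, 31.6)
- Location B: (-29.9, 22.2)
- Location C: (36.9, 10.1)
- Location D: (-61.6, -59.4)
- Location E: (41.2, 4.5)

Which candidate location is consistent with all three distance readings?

Location B

For each candidate, compare |candidate − station| to the reported distance:
Location A: residuals A 9.5, B 33.3, C 23.3 → max 33.3 km
Location B: residuals A 0.0, B 0.0, C 0.0 → max 0.0 km
Location C: residuals A 47.7, B 67.4, C 30.3 → max 67.4 km
Location D: residuals A 79.5, B 79.0, C 66.7 → max 79.5 km
Location E: residuals A 54.6, B 72.9, C 30.7 → max 72.9 km
Only Location B has all residuals ≈ 0.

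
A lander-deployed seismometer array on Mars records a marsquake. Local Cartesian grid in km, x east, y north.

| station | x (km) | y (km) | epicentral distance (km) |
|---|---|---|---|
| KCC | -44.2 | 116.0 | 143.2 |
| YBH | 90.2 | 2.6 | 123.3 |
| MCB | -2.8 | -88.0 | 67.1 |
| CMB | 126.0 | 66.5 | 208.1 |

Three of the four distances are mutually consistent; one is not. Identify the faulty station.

Solve using three stations at a time. Using KCC, YBH, MCB (subtract circle equations pairwise → linear system) gives (x, y) ≈ (-29.6, -26.5).
Distances from that point to each station vs reported:
  KCC: calculated 143.2 vs reported 143.2 → residual 0.0 km
  YBH: calculated 123.3 vs reported 123.3 → residual 0.0 km
  MCB: calculated 67.1 vs reported 67.1 → residual 0.0 km
  CMB: calculated 181.3 vs reported 208.1 → residual 26.8 km
KCC, YBH, MCB are mutually consistent (residuals ≈ 0); CMB is off by 26.8 km.

CMB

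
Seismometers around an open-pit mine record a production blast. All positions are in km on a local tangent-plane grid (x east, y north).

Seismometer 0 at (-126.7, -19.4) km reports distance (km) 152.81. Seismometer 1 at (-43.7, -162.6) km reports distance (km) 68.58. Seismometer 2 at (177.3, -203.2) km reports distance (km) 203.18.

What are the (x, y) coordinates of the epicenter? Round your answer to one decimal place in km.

(-2.2, -108.0)

Circle about each station: (x + 126.7)² + (y + 19.4)² = 152.81²; (x + 43.7)² + (y + 162.6)² = 68.58²; (x − 177.3)² + (y + 203.2)² = 203.18².
Subtracting the Seismometer 0 equation from the Seismometer 1 and Seismometer 2 equations removes the quadratic terms:
166.0 x − 286.4 y = 30566.88
608.0 x − 367.6 y = 38365.06
Solving the 2×2 system: x ≈ -2.2, y ≈ -108.0 km.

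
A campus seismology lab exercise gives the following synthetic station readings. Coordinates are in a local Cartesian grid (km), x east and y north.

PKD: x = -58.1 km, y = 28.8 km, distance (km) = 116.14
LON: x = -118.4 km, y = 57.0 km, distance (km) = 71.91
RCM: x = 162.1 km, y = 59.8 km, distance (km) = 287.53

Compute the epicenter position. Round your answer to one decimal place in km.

(-117.0, 128.9)

Circle about each station: (x + 58.1)² + (y − 28.8)² = 116.14²; (x + 118.4)² + (y − 57.0)² = 71.91²; (x − 162.1)² + (y − 59.8)² = 287.53².
Subtracting pairs of circle equations eliminates x²+y² and gives linear equations (the radical axes):
-120.6 x + 56.4 y = 21379.96
440.4 x + 62.0 y = -43537.60
Solving the 2×2 system: x ≈ -117.0, y ≈ 128.9 km.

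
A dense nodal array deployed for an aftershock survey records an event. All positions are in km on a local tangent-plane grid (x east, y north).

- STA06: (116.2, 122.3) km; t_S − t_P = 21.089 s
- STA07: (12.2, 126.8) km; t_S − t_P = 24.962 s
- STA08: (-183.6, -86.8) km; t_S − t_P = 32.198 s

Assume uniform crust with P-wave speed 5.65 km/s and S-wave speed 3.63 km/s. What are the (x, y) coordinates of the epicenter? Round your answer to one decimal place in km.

Distance from S−P lag: d = Δt · v_P v_S / (v_P − v_S) = Δt · (5.65·3.63)/(5.65−3.63) ≈ 10.1532·Δt.
So d_STA06 = 214.12, d_STA07 = 253.44, d_STA08 = 326.91 km.
Circle about each station: (x − 116.2)² + (y − 122.3)² = 214.12²; (x − 12.2)² + (y − 126.8)² = 253.44²; (x + 183.6)² + (y + 86.8)² = 326.91².
Subtracting pairs of circle equations eliminates x²+y² and gives linear equations (the radical axes):
-208.0 x + 9.0 y = -30617.11
-599.6 x − 418.2 y = -48239.30
Solving the 2×2 system: x ≈ 143.3, y ≈ -90.1 km.

(143.3, -90.1)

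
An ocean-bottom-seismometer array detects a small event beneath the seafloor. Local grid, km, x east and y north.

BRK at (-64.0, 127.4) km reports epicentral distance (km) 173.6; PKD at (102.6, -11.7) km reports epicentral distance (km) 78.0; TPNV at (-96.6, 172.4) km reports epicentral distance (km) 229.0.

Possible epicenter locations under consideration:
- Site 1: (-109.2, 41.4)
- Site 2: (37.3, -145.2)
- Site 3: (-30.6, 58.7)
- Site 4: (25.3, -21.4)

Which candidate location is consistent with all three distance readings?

For each candidate, compare |candidate − station| to the reported distance:
Site 1: residuals BRK 76.4, PKD 140.4, TPNV 97.4 → max 140.4 km
Site 2: residuals BRK 117.2, PKD 70.6, TPNV 115.7 → max 117.2 km
Site 3: residuals BRK 97.2, PKD 72.7, TPNV 97.5 → max 97.5 km
Site 4: residuals BRK 0.1, PKD 0.1, TPNV 0.1 → max 0.1 km
Only Site 4 has all residuals ≈ 0.

Site 4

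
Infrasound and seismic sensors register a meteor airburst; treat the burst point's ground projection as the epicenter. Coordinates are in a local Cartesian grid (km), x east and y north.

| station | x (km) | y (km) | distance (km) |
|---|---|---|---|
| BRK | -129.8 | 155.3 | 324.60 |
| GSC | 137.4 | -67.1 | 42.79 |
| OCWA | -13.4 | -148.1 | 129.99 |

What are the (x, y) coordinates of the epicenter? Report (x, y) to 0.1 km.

96.0 km east, -77.9 km north

Circle about each station: (x + 129.8)² + (y − 155.3)² = 324.60²; (x − 137.4)² + (y + 67.1)² = 42.79²; (x + 13.4)² + (y + 148.1)² = 129.99².
Subtracting pairs of circle equations eliminates x²+y² and gives linear equations (the radical axes):
534.4 x − 444.8 y = 85949.22
232.8 x − 606.8 y = 69614.80
Solving the 2×2 system: x ≈ 96.0, y ≈ -77.9 km.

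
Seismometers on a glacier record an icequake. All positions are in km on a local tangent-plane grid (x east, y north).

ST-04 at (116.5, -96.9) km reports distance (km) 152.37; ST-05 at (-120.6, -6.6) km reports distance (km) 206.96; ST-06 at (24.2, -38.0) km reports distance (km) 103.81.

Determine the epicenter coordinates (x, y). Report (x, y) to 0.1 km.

78.3 km east, 50.6 km north

Circle about each station: (x − 116.5)² + (y + 96.9)² = 152.37²; (x + 120.6)² + (y + 6.6)² = 206.96²; (x − 24.2)² + (y + 38.0)² = 103.81².
Subtracting pairs of circle equations eliminates x²+y² and gives linear equations (the radical axes):
-474.2 x + 180.6 y = -27989.76
-184.6 x + 117.8 y = -8492.12
Solving the 2×2 system: x ≈ 78.3, y ≈ 50.6 km.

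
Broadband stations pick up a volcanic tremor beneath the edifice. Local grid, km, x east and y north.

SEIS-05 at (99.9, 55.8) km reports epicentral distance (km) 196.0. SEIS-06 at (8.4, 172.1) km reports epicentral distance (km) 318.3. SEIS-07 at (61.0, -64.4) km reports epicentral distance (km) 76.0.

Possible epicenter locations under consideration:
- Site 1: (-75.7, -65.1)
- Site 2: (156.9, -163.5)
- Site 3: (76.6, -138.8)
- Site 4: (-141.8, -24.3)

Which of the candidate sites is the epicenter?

For each candidate, compare |candidate − station| to the reported distance:
Site 1: residuals SEIS-05 17.2, SEIS-06 66.6, SEIS-07 60.7 → max 66.6 km
Site 2: residuals SEIS-05 30.6, SEIS-06 48.7, SEIS-07 61.9 → max 61.9 km
Site 3: residuals SEIS-05 0.0, SEIS-06 0.0, SEIS-07 0.0 → max 0.0 km
Site 4: residuals SEIS-05 58.6, SEIS-06 71.0, SEIS-07 130.7 → max 130.7 km
Only Site 3 has all residuals ≈ 0.

Site 3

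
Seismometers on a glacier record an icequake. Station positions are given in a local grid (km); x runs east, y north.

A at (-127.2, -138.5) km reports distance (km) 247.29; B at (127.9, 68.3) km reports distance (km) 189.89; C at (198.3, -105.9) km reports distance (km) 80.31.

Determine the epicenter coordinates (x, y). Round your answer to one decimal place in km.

119.5 km east, -121.4 km north

Circle about each station: (x + 127.2)² + (y + 138.5)² = 247.29²; (x − 127.9)² + (y − 68.3)² = 189.89²; (x − 198.3)² + (y + 105.9)² = 80.31².
Subtracting pairs of circle equations eliminates x²+y² and gives linear equations (the radical axes):
510.2 x + 413.6 y = 10755.34
651.0 x + 65.2 y = 69878.26
Solving the 2×2 system: x ≈ 119.5, y ≈ -121.4 km.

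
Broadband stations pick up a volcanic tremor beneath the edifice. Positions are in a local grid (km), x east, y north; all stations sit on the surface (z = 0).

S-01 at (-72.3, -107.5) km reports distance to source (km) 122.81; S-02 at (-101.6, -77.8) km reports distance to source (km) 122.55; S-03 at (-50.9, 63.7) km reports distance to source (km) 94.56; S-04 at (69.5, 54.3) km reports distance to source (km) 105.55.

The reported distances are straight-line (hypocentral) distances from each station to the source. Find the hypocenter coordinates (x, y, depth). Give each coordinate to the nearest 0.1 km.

Each station gives a sphere (x−x_i)² + (y−y_i)² + z² = d_i² (stations at z=0).
Subtracting the S-01 sphere from S-02 and S-03: z² cancels, leaving linear equations in x and y:
-58.6 x + 59.4 y = -344.35
42.8 x + 342.4 y = -3994.34
Solving: x ≈ -5.280, y ≈ -11.006 km (keep extra digits for the depth step; rounded: -5.3, -11.0).
Then from the S-01 sphere: z² = 122.81² − (x + 72.3)² − (y + 107.5)² with x = -5.280, y = -11.006, so z ≈ 35.770 ≈ 35.8 km.
Check against S-04 (with the unrounded solution): distance 105.53 ≈ 105.55 km. ✓

(-5.3, -11.0, 35.8)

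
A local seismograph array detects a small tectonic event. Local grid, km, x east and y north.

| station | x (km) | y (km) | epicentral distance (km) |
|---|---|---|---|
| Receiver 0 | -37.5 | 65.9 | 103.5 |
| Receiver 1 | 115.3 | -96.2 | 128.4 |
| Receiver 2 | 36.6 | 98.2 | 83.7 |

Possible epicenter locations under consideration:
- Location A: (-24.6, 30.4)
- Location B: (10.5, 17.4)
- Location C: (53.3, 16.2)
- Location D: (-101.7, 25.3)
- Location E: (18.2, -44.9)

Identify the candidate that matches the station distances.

Location C

For each candidate, compare |candidate − station| to the reported distance:
Location A: residuals Receiver 0 65.7, Receiver 1 60.3, Receiver 2 7.6 → max 65.7 km
Location B: residuals Receiver 0 35.3, Receiver 1 26.2, Receiver 2 1.2 → max 35.3 km
Location C: residuals Receiver 0 0.0, Receiver 1 0.0, Receiver 2 0.0 → max 0.0 km
Location D: residuals Receiver 0 27.5, Receiver 1 120.3, Receiver 2 72.6 → max 120.3 km
Location E: residuals Receiver 0 20.5, Receiver 1 18.6, Receiver 2 60.6 → max 60.6 km
Only Location C has all residuals ≈ 0.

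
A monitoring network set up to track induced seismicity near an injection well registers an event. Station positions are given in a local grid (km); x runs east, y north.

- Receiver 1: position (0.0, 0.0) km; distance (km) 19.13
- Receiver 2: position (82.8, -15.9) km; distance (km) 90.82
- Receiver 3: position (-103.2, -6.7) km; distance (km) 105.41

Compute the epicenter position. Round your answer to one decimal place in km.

-1.0 km east, 19.1 km north

Circle about each station: x² + y² = 19.13²; (x − 82.8)² + (y + 15.9)² = 90.82²; (x + 103.2)² + (y + 6.7)² = 105.41².
Subtracting the Receiver 1 equation from the Receiver 2 and Receiver 3 equations removes the quadratic terms:
165.6 x − 31.8 y = -773.67
-206.4 x − 13.4 y = -50.18
Solving the 2×2 system: x ≈ -1.0, y ≈ 19.1 km.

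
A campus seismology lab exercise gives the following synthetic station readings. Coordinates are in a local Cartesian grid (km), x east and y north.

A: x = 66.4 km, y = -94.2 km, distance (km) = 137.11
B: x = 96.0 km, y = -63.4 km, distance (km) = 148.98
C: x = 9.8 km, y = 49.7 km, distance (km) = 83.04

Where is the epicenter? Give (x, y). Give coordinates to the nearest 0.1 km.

-44.3 km east, -13.3 km north

Circle about each station: (x − 66.4)² + (y + 94.2)² = 137.11²; (x − 96.0)² + (y + 63.4)² = 148.98²; (x − 9.8)² + (y − 49.7)² = 83.04².
Subtracting the A equation from the B and C equations removes the quadratic terms:
59.2 x + 61.6 y = -3442.93
-113.2 x + 287.8 y = 1187.04
Solving the 2×2 system: x ≈ -44.3, y ≈ -13.3 km.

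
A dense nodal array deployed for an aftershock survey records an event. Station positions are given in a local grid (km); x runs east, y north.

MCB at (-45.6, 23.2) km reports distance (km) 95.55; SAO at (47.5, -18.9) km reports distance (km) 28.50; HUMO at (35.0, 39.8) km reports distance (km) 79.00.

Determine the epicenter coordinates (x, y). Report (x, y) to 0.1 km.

27.1 km east, -38.8 km north

Circle about each station: (x + 45.6)² + (y − 23.2)² = 95.55²; (x − 47.5)² + (y + 18.9)² = 28.50²; (x − 35.0)² + (y − 39.8)² = 79.00².
Subtracting pairs of circle equations eliminates x²+y² and gives linear equations (the radical axes):
186.2 x − 84.2 y = 8313.41
161.2 x + 33.2 y = 3080.24
Solving the 2×2 system: x ≈ 27.1, y ≈ -38.8 km.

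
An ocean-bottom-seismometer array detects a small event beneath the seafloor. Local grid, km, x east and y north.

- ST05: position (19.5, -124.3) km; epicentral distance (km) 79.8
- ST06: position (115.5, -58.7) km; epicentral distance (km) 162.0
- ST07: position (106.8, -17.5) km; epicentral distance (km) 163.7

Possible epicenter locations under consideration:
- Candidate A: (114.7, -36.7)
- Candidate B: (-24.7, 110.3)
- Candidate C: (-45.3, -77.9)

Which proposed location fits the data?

Candidate C

For each candidate, compare |candidate − station| to the reported distance:
Candidate A: residuals ST05 49.6, ST06 140.0, ST07 142.9 → max 142.9 km
Candidate B: residuals ST05 158.9, ST06 57.6, ST07 19.7 → max 158.9 km
Candidate C: residuals ST05 0.1, ST06 0.1, ST07 0.0 → max 0.1 km
Only Candidate C has all residuals ≈ 0.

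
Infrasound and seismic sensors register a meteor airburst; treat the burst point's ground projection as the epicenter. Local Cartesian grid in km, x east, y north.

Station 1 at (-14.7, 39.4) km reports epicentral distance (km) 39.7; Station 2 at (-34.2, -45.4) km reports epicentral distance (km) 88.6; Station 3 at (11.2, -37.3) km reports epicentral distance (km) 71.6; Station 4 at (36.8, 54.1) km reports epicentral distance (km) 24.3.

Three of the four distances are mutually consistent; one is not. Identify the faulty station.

Solve using three stations at a time. Using Station 1, Station 3, Station 4 (subtract circle equations pairwise → linear system) gives (x, y) ≈ (24.5, 33.1).
Distances from that point to each station vs reported:
  Station 1: calculated 39.7 vs reported 39.7 → residual 0.0 km
  Station 2: calculated 98.0 vs reported 88.6 → residual 9.4 km
  Station 3: calculated 71.6 vs reported 71.6 → residual 0.0 km
  Station 4: calculated 24.4 vs reported 24.3 → residual 0.1 km
Station 1, Station 3, Station 4 are mutually consistent (residuals ≈ 0); Station 2 is off by 9.4 km.

Station 2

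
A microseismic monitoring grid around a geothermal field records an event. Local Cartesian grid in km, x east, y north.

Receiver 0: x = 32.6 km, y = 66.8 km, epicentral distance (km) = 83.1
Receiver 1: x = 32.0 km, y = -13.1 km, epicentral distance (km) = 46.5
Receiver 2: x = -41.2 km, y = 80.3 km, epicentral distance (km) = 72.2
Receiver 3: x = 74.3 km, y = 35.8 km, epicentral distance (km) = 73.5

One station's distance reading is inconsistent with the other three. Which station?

Receiver 0

Solve using three stations at a time. Using Receiver 1, Receiver 2, Receiver 3 (subtract circle equations pairwise → linear system) gives (x, y) ≈ (2.0, 22.5).
Distances from that point to each station vs reported:
  Receiver 0: calculated 53.9 vs reported 83.1 → residual 29.2 km
  Receiver 1: calculated 46.5 vs reported 46.5 → residual 0.0 km
  Receiver 2: calculated 72.2 vs reported 72.2 → residual 0.0 km
  Receiver 3: calculated 73.5 vs reported 73.5 → residual 0.0 km
Receiver 1, Receiver 2, Receiver 3 are mutually consistent (residuals ≈ 0); Receiver 0 is off by 29.2 km.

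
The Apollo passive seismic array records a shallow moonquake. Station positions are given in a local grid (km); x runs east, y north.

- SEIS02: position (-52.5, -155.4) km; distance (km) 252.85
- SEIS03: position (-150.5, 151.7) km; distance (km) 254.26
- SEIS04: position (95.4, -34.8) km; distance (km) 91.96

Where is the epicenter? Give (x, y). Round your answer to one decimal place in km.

(85.3, 56.6)

Circle about each station: (x + 52.5)² + (y + 155.4)² = 252.85²; (x + 150.5)² + (y − 151.7)² = 254.26²; (x − 95.4)² + (y + 34.8)² = 91.96².
Subtracting pairs of circle equations eliminates x²+y² and gives linear equations (the radical axes):
-196.0 x + 614.2 y = 18042.70
295.8 x + 241.2 y = 38883.27
Solving the 2×2 system: x ≈ 85.3, y ≈ 56.6 km.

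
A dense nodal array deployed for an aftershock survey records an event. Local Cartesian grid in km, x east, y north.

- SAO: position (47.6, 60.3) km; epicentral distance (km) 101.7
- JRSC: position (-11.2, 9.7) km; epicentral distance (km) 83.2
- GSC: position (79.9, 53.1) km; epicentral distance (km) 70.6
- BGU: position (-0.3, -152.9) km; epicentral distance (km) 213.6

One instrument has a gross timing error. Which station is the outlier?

Solve using three stations at a time. Using SAO, GSC, BGU (subtract circle equations pairwise → linear system) gives (x, y) ≈ (136.5, 11.1).
Distances from that point to each station vs reported:
  SAO: calculated 101.6 vs reported 101.7 → residual 0.1 km
  JRSC: calculated 147.7 vs reported 83.2 → residual 64.5 km
  GSC: calculated 70.5 vs reported 70.6 → residual 0.1 km
  BGU: calculated 213.6 vs reported 213.6 → residual 0.0 km
SAO, GSC, BGU are mutually consistent (residuals ≈ 0); JRSC is off by 64.5 km.

JRSC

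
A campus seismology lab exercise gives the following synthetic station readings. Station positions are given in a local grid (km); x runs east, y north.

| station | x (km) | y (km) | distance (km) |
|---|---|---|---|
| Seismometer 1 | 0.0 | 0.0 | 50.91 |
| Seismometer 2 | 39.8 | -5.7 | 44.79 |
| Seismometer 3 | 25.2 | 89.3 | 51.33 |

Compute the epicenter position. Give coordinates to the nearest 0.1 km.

Circle about each station: x² + y² = 50.91²; (x − 39.8)² + (y + 5.7)² = 44.79²; (x − 25.2)² + (y − 89.3)² = 51.33².
Subtracting the Seismometer 1 equation from the Seismometer 2 and Seismometer 3 equations removes the quadratic terms:
79.6 x − 11.4 y = 2202.21
50.4 x + 178.6 y = 8566.59
Solving the 2×2 system: x ≈ 33.2, y ≈ 38.6 km.

33.2 km east, 38.6 km north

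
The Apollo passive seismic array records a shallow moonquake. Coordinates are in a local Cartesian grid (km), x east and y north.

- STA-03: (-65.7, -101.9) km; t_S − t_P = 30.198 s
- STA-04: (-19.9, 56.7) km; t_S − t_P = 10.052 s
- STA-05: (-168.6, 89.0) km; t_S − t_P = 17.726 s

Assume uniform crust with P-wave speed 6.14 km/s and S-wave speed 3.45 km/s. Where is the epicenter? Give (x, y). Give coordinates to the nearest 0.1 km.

x ≈ -36.5 km, y ≈ 134.1 km

Distance from S−P lag: d = Δt · v_P v_S / (v_P − v_S) = Δt · (6.14·3.45)/(6.14−3.45) ≈ 7.8747·Δt.
So d_STA-03 = 237.80, d_STA-04 = 79.16, d_STA-05 = 139.59 km.
Circle about each station: (x + 65.7)² + (y + 101.9)² = 237.80²; (x + 19.9)² + (y − 56.7)² = 79.16²; (x + 168.6)² + (y − 89.0)² = 139.59².
Subtracting pairs of circle equations eliminates x²+y² and gives linear equations (the radical axes):
91.6 x + 317.2 y = 39193.33
-205.8 x + 381.8 y = 58710.33
Solving the 2×2 system: x ≈ -36.5, y ≈ 134.1 km.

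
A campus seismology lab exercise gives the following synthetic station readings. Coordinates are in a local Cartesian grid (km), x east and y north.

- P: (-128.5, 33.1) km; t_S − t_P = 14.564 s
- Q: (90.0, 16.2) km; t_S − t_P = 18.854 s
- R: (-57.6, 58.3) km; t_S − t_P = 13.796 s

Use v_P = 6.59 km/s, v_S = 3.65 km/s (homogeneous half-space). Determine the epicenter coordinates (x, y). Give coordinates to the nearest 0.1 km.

Distance from S−P lag: d = Δt · v_P v_S / (v_P − v_S) = Δt · (6.59·3.65)/(6.59−3.65) ≈ 8.1815·Δt.
So d_P = 119.15, d_Q = 154.25, d_R = 112.87 km.
Circle about each station: (x + 128.5)² + (y − 33.1)² = 119.15²; (x − 90.0)² + (y − 16.2)² = 154.25²; (x + 57.6)² + (y − 58.3)² = 112.87².
Subtracting the P equation from the Q and R equations removes the quadratic terms:
437.0 x − 33.8 y = -18841.76
141.8 x + 50.4 y = -9434.12
Solving the 2×2 system: x ≈ -47.3, y ≈ -54.1 km.

x ≈ -47.3 km, y ≈ -54.1 km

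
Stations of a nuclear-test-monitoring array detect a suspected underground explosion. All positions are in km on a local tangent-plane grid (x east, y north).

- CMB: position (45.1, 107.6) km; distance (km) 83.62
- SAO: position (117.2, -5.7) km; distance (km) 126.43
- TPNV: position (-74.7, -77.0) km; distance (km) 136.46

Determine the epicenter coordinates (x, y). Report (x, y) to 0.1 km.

x ≈ -1.4 km, y ≈ 38.1 km

Circle about each station: (x − 45.1)² + (y − 107.6)² = 83.62²; (x − 117.2)² + (y + 5.7)² = 126.43²; (x + 74.7)² + (y + 77.0)² = 136.46².
Subtracting the CMB equation from the SAO and TPNV equations removes the quadratic terms:
144.2 x − 226.6 y = -8835.68
-239.6 x − 369.2 y = -13731.71
Solving the 2×2 system: x ≈ -1.4, y ≈ 38.1 km.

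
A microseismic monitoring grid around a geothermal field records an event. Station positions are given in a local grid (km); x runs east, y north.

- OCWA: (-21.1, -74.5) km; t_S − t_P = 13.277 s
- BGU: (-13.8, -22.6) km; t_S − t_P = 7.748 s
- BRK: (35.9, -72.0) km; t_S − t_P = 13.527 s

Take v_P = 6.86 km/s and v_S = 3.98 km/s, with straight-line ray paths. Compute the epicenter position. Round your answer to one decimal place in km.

Distance from S−P lag: d = Δt · v_P v_S / (v_P − v_S) = Δt · (6.86·3.98)/(6.86−3.98) ≈ 9.4801·Δt.
So d_OCWA = 125.87, d_BGU = 73.45, d_BRK = 128.24 km.
Circle about each station: (x + 21.1)² + (y + 74.5)² = 125.87²; (x + 13.8)² + (y + 22.6)² = 73.45²; (x − 35.9)² + (y + 72.0)² = 128.24².
Subtracting the OCWA equation from the BGU and BRK equations removes the quadratic terms:
14.6 x + 103.8 y = 5154.09
114.0 x + 5.0 y = -124.89
Solving the 2×2 system: x ≈ -3.3, y ≈ 50.1 km.

-3.3 km east, 50.1 km north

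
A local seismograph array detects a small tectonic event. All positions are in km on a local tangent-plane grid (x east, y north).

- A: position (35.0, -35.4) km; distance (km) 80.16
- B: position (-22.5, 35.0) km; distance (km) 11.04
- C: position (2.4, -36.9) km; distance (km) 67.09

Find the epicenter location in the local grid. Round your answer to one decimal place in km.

Circle about each station: (x − 35.0)² + (y + 35.4)² = 80.16²; (x + 22.5)² + (y − 35.0)² = 11.04²; (x − 2.4)² + (y + 36.9)² = 67.09².
Subtracting pairs of circle equations eliminates x²+y² and gives linear equations (the radical axes):
-115.0 x + 140.8 y = 5556.83
-65.2 x − 3.0 y = 813.77
Solving the 2×2 system: x ≈ -13.8, y ≈ 28.2 km.

(-13.8, 28.2)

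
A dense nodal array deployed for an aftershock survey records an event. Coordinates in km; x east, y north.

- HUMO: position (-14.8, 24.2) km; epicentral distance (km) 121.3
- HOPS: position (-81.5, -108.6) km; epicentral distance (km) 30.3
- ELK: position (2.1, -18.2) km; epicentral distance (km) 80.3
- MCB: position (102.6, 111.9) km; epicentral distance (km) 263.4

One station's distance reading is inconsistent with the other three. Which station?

ELK

Solve using three stations at a time. Using HUMO, HOPS, MCB (subtract circle equations pairwise → linear system) gives (x, y) ≈ (-79.5, -78.4).
Distances from that point to each station vs reported:
  HUMO: calculated 121.3 vs reported 121.3 → residual 0.0 km
  HOPS: calculated 30.3 vs reported 30.3 → residual 0.0 km
  ELK: calculated 101.4 vs reported 80.3 → residual 21.1 km
  MCB: calculated 263.4 vs reported 263.4 → residual 0.0 km
HUMO, HOPS, MCB are mutually consistent (residuals ≈ 0); ELK is off by 21.1 km.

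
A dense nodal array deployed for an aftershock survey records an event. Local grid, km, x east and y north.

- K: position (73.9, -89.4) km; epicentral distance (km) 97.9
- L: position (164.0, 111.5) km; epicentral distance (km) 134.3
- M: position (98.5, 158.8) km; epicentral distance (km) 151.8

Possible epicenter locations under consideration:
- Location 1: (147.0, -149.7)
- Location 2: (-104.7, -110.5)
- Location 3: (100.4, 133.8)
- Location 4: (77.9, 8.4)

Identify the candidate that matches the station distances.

Location 4

For each candidate, compare |candidate − station| to the reported distance:
Location 1: residuals K 3.1, L 127.5, M 160.5 → max 160.5 km
Location 2: residuals K 81.9, L 214.2, M 185.6 → max 214.2 km
Location 3: residuals K 126.9, L 66.9, M 126.7 → max 126.9 km
Location 4: residuals K 0.0, L 0.0, M 0.0 → max 0.0 km
Only Location 4 has all residuals ≈ 0.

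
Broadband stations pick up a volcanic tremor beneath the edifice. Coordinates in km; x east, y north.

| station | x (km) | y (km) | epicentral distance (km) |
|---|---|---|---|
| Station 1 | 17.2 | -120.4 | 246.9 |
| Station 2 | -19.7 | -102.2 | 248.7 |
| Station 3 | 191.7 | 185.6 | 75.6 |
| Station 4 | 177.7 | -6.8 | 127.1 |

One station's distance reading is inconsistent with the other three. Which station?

Solve using three stations at a time. Using Station 1, Station 2, Station 4 (subtract circle equations pairwise → linear system) gives (x, y) ≈ (117.6, 105.1).
Distances from that point to each station vs reported:
  Station 1: calculated 246.9 vs reported 246.9 → residual 0.0 km
  Station 2: calculated 248.7 vs reported 248.7 → residual 0.0 km
  Station 3: calculated 109.4 vs reported 75.6 → residual 33.8 km
  Station 4: calculated 127.1 vs reported 127.1 → residual 0.0 km
Station 1, Station 2, Station 4 are mutually consistent (residuals ≈ 0); Station 3 is off by 33.8 km.

Station 3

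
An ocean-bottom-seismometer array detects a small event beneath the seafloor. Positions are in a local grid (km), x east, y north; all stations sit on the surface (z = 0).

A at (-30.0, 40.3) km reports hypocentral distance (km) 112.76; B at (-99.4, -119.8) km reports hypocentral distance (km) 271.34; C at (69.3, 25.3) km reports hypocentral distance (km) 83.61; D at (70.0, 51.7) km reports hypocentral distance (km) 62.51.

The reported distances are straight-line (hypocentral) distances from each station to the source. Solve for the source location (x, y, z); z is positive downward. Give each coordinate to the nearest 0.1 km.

Each station gives a sphere (x−x_i)² + (y−y_i)² + z² = d_i² (stations at z=0).
Subtracting the A sphere from B and C: z² cancels, leaving linear equations in x and y:
-138.8 x − 320.2 y = -39202.27
198.6 x − 30.0 y = 8642.68
Solving: x ≈ 58.201, y ≈ 97.202 km (keep extra digits for the depth step; rounded: 58.2, 97.2).
Then from the A sphere: z² = 112.76² − (x + 30.0)² − (y − 40.3)² with x = 58.201, y = 97.202, so z ≈ 41.201 ≈ 41.2 km.

(58.2, 97.2, 41.2)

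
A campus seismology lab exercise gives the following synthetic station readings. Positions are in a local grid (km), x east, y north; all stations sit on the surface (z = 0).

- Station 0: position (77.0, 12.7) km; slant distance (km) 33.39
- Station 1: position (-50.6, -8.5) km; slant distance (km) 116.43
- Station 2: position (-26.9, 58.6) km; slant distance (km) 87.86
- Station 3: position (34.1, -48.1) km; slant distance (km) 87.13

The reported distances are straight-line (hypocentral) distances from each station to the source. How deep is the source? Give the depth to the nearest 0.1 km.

depth ≈ 14.2 km

Each station gives a sphere (x−x_i)² + (y−y_i)² + z² = d_i² (stations at z=0).
Subtracting the Station 0 sphere from Station 1 and Station 2: z² cancels, leaving linear equations in x and y:
-255.2 x − 42.4 y = -15898.73
-207.8 x + 91.8 y = -8537.21
Solving: x ≈ 56.501, y ≈ 34.899 km (keep extra digits for the depth step; rounded: 56.5, 34.9).
Then from the Station 0 sphere: z² = 33.39² − (x − 77.0)² − (y − 12.7)² with x = 56.501, y = 34.899, so z ≈ 14.209 ≈ 14.2 km.
Check against Station 3 (with the unrounded solution): distance 87.13 ≈ 87.13 km. ✓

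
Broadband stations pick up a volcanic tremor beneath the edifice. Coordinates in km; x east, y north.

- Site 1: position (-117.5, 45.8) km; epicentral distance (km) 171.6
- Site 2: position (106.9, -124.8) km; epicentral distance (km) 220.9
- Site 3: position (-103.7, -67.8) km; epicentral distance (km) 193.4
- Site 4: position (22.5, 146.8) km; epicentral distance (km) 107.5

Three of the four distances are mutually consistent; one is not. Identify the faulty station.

Site 2

Solve using three stations at a time. Using Site 1, Site 3, Site 4 (subtract circle equations pairwise → linear system) gives (x, y) ≈ (54.1, 44.0).
Distances from that point to each station vs reported:
  Site 1: calculated 171.6 vs reported 171.6 → residual 0.0 km
  Site 2: calculated 176.9 vs reported 220.9 → residual 44.0 km
  Site 3: calculated 193.4 vs reported 193.4 → residual 0.0 km
  Site 4: calculated 107.5 vs reported 107.5 → residual 0.0 km
Site 1, Site 3, Site 4 are mutually consistent (residuals ≈ 0); Site 2 is off by 44.0 km.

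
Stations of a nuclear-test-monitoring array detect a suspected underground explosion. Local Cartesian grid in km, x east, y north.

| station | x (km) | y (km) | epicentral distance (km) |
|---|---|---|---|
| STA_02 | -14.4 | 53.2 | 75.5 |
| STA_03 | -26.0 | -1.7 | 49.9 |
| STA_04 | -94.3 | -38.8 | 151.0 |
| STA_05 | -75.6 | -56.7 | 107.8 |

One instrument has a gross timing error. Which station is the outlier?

STA_04

Solve using three stations at a time. Using STA_02, STA_03, STA_05 (subtract circle equations pairwise → linear system) gives (x, y) ≈ (22.8, -12.6).
Distances from that point to each station vs reported:
  STA_02: calculated 75.6 vs reported 75.5 → residual 0.1 km
  STA_03: calculated 50.0 vs reported 49.9 → residual 0.1 km
  STA_04: calculated 120.0 vs reported 151.0 → residual 31.0 km
  STA_05: calculated 107.8 vs reported 107.8 → residual 0.0 km
STA_02, STA_03, STA_05 are mutually consistent (residuals ≈ 0); STA_04 is off by 31.0 km.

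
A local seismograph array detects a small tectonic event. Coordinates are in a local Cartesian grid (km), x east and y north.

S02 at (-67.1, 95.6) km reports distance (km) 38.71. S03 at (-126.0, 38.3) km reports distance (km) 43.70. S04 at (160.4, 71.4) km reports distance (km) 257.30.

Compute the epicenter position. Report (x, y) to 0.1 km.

(-96.9, 70.9)

Circle about each station: (x + 67.1)² + (y − 95.6)² = 38.71²; (x + 126.0)² + (y − 38.3)² = 43.70²; (x − 160.4)² + (y − 71.4)² = 257.30².
Subtracting pairs of circle equations eliminates x²+y² and gives linear equations (the radical axes):
-117.8 x − 114.6 y = 3289.89
455.0 x − 48.4 y = -47520.48
Solving the 2×2 system: x ≈ -96.9, y ≈ 70.9 km.
Check against S02 (with the unrounded x, y): √((x + 67.1)²+(y − 95.6)²) = 38.71 ≈ 38.71 km. ✓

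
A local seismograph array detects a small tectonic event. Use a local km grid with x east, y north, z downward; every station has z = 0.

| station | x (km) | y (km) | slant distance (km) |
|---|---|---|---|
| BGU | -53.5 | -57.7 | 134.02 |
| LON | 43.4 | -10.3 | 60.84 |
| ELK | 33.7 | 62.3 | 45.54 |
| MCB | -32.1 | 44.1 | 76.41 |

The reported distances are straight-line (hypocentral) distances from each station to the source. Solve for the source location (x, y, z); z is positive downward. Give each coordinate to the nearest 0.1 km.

Each station gives a sphere (x−x_i)² + (y−y_i)² + z² = d_i² (stations at z=0).
Subtracting the BGU sphere from LON and ELK: z² cancels, leaving linear equations in x and y:
193.8 x + 94.8 y = 10057.96
174.4 x + 240.0 y = 14712.91
Solving: x ≈ 33.995, y ≈ 36.601 km (keep extra digits for the depth step; rounded: 34.0, 36.6).
Then from the BGU sphere: z² = 134.02² − (x + 53.5)² − (y + 57.7)² with x = 33.995, y = 36.601, so z ≈ 37.594 ≈ 37.6 km.

(34.0, 36.6, 37.6)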